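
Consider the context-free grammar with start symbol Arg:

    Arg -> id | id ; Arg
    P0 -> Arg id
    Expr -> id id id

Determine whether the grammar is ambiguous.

(P0, Expr are unreachable from Arg, so their rules don't affect L(Arg).) The reachable grammar is A → atom sep A | atom. Each atom is followed by either the separator (recurse) or end-of-string (stop) — no choice point.

Unambiguous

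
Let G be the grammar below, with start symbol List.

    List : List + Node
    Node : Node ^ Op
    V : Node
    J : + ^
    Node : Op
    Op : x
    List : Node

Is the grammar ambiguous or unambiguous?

Unambiguous

Only List, Node, Op are reachable from List; ignoring the rest: This is a standard precedence ladder (List over Node over Op), with each level left-recursive on its own operator ('+' at List, '^' at Node). That structure is LR(1), hence unambiguous.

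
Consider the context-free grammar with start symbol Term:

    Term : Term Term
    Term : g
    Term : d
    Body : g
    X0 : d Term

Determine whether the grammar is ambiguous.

Witness: d d d

Derivation 1: Term ⇒ Term Term ⇒ Term Term Term ⇒ d Term Term ⇒ d d Term ⇒ d d d
Derivation 2: Term ⇒ Term Term ⇒ d Term ⇒ d Term Term ⇒ d d Term ⇒ d d d

Two distinct leftmost derivations for the same string.

Ambiguous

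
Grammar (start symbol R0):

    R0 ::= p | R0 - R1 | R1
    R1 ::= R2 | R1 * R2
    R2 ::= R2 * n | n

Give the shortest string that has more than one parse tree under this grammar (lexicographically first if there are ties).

n * n

length 1: no string has ≥2 trees
length 3: n * n has 2 parse trees

Two derivations of n * n:
  R0 ⇒ R1 ⇒ R2 ⇒ R2 * n ⇒ n * n
  R0 ⇒ R1 ⇒ R1 * R2 ⇒ R2 * R2 ⇒ n * R2 ⇒ n * n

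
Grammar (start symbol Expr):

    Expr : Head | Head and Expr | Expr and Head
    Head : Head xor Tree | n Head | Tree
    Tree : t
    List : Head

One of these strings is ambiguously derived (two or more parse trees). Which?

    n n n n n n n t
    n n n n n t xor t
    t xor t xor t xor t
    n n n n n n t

n n n n n t xor t

n n n n n n n t: 1 tree
n n n n n t xor t: 6 trees
t xor t xor t xor t: 1 tree
n n n n n n t: 1 tree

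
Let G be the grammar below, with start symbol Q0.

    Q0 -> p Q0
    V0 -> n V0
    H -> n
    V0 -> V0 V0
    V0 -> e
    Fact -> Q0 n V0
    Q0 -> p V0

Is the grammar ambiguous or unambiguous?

Ambiguous

Witness: p e e e

Derivation 1: Q0 ⇒ p V0 ⇒ p V0 V0 ⇒ p V0 V0 V0 ⇒ p e V0 V0 ⇒ p e e V0 ⇒ p e e e
Derivation 2: Q0 ⇒ p V0 ⇒ p V0 V0 ⇒ p e V0 ⇒ p e V0 V0 ⇒ p e e V0 ⇒ p e e e

Two distinct leftmost derivations for the same string.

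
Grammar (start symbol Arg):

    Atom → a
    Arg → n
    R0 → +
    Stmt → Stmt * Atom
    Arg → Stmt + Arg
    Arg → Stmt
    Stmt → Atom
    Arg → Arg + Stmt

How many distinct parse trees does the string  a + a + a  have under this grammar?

Parse trees for a + a + a:
  [Arg [Stmt [Atom a]] + [Arg [Stmt [Atom a]] + [Arg [Stmt [Atom a]]]]]
  [Arg [Stmt [Atom a]] + [Arg [Arg [Stmt [Atom a]]] + [Stmt [Atom a]]]]
  [Arg [Arg [Stmt [Atom a]] + [Arg [Stmt [Atom a]]]] + [Stmt [Atom a]]]
  [Arg [Arg [Arg [Stmt [Atom a]]] + [Stmt [Atom a]]] + [Stmt [Atom a]]]

4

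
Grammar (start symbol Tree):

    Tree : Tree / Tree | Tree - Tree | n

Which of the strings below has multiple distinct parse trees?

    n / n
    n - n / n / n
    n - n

n / n: 1 tree
n - n / n / n: 5 trees
n - n: 1 tree

n - n / n / n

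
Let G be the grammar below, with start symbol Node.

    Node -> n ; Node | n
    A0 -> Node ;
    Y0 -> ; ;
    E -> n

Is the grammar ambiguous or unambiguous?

Only Node is reachable from Node; ignoring the rest: Right-recursive list with a separator: after each atom, whether the separator follows determines the rule. One parse per string.

Unambiguous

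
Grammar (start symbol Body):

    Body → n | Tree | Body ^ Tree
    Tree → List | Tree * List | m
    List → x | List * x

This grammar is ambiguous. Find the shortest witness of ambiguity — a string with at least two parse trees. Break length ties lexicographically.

x * x

length 1: no string has ≥2 trees
length 3: x * x has 2 parse trees

Two derivations of x * x:
  Body ⇒ Tree ⇒ List ⇒ List * x ⇒ x * x
  Body ⇒ Tree ⇒ Tree * List ⇒ List * List ⇒ x * List ⇒ x * x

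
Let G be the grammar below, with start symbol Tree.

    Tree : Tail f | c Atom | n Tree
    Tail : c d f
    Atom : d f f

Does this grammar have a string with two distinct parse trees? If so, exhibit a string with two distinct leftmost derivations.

Witness: c d f f

Derivation 1: Tree ⇒ Tail f ⇒ c d f f
Derivation 2: Tree ⇒ c Atom ⇒ c d f f

Two distinct leftmost derivations for the same string.

Ambiguous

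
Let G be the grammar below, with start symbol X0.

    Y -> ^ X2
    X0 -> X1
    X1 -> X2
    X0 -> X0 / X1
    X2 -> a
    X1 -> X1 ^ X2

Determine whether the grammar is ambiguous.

Unambiguous

(Y is unreachable from X0, so its rules don't affect L(X0).) X0 → X0 / X1 | X1  ;  X1 → X1 ^ X2 | X2  — a left-associative chain with X2 at the bottom. Each string factors uniquely by precedence.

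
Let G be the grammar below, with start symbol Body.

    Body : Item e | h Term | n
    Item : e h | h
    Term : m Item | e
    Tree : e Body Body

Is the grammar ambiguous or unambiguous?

Witness: h e

Derivation 1: Body ⇒ Item e ⇒ h e
Derivation 2: Body ⇒ h Term ⇒ h e

Two distinct leftmost derivations for the same string.

Ambiguous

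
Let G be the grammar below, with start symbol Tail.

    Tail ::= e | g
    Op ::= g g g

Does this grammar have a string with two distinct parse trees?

Unambiguous

Only Tail is reachable from Tail; ignoring the rest: Each reachable nonterminal has at most one production per leading terminal, and all productions are right-linear; the derivation is determined token-by-token.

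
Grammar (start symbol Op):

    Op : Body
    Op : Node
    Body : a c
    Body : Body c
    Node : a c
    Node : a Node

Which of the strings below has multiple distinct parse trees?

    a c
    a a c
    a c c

a c

a c: 2 trees
a a c: 1 tree
a c c: 1 tree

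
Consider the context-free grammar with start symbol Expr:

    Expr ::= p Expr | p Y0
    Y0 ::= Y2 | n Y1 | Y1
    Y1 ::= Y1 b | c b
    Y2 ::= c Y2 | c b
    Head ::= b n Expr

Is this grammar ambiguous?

Ambiguous

Witness: p c b

Derivation 1: Expr ⇒ p Y0 ⇒ p Y2 ⇒ p c b
Derivation 2: Expr ⇒ p Y0 ⇒ p Y1 ⇒ p c b

Two distinct leftmost derivations for the same string.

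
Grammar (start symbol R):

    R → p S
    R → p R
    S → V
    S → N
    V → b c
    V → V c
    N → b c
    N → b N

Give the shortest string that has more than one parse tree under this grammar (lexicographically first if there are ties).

length 3: p b c has 2 parse trees

Two derivations of p b c:
  R ⇒ p S ⇒ p V ⇒ p b c
  R ⇒ p S ⇒ p N ⇒ p b c

p b c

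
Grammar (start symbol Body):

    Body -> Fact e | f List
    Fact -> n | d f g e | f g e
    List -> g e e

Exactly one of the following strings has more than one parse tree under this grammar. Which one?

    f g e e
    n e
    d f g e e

f g e e: 2 trees
n e: 1 tree
d f g e e: 1 tree

f g e e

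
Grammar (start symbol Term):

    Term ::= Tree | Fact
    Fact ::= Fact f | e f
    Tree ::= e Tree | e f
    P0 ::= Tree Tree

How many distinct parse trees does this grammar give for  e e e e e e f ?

1

Parse trees for e e e e e e f:
  [Term [Tree e [Tree e [Tree e [Tree e [Tree e [Tree e f]]]]]]]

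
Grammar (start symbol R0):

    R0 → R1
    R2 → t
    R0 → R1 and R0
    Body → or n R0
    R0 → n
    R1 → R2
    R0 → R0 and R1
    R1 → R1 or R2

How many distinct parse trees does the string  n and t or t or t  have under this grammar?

Parse trees for n and t or t or t:
  [R0 [R0 n] and [R1 [R1 [R1 [R2 t]] or [R2 t]] or [R2 t]]]

1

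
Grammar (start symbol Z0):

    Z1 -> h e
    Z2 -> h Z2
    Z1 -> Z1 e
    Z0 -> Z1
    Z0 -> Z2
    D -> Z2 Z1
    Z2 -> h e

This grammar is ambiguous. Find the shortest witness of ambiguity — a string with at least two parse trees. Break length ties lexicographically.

h e

length 2: h e has 2 parse trees

Two derivations of h e:
  Z0 ⇒ Z1 ⇒ h e
  Z0 ⇒ Z2 ⇒ h e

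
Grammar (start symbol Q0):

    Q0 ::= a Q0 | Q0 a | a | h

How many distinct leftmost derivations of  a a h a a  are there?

Parse trees for a a h a a:
  [Q0 a [Q0 a [Q0 [Q0 [Q0 h] a] a]]]
  [Q0 a [Q0 [Q0 a [Q0 [Q0 h] a]] a]]
  [Q0 a [Q0 [Q0 [Q0 a [Q0 h]] a] a]]
  [Q0 [Q0 a [Q0 a [Q0 [Q0 h] a]]] a]
  [Q0 [Q0 a [Q0 [Q0 a [Q0 h]] a]] a]
  [Q0 [Q0 [Q0 a [Q0 a [Q0 h]]] a] a]

6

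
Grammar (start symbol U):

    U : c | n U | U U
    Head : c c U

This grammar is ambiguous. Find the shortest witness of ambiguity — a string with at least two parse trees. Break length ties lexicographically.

c c c

length 1: no string has ≥2 trees
length 2: no string has ≥2 trees
length 3: c c c has 2 parse trees

Two derivations of c c c:
  U ⇒ U U ⇒ c U ⇒ c U U ⇒ c c U ⇒ c c c
  U ⇒ U U ⇒ U U U ⇒ c U U ⇒ c c U ⇒ c c c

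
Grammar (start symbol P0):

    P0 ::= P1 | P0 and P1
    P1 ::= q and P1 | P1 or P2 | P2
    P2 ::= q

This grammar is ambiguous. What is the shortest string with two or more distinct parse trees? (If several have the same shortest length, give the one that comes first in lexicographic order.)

q and q

length 1: no string has ≥2 trees
length 3: q and q has 2 parse trees

Two derivations of q and q:
  P0 ⇒ P1 ⇒ q and P1 ⇒ q and P2 ⇒ q and q
  P0 ⇒ P0 and P1 ⇒ P1 and P1 ⇒ P2 and P1 ⇒ q and P1 ⇒ q and P2 ⇒ q and q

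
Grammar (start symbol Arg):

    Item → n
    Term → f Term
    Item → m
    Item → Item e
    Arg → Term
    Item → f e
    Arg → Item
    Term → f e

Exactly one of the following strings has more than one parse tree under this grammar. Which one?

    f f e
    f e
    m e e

f f e: 1 tree
f e: 2 trees
m e e: 1 tree

f e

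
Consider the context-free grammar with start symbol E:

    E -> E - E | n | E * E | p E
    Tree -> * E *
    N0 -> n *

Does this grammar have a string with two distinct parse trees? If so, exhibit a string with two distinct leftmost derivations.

Witness: p n * n

Derivation 1: E ⇒ E * E ⇒ p E * E ⇒ p n * E ⇒ p n * n
Derivation 2: E ⇒ p E ⇒ p E * E ⇒ p n * E ⇒ p n * n

Two distinct leftmost derivations for the same string.

Ambiguous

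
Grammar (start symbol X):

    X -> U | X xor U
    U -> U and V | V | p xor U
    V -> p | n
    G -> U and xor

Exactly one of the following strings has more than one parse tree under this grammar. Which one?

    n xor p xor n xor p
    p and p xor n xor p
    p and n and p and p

n xor p xor n xor p

n xor p xor n xor p: 2 trees
p and p xor n xor p: 1 tree
p and n and p and p: 1 tree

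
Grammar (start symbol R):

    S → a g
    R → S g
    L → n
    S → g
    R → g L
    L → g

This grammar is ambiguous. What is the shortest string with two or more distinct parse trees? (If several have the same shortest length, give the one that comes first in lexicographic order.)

g g

length 2: g g has 2 parse trees

Two derivations of g g:
  R ⇒ S g ⇒ g g
  R ⇒ g L ⇒ g g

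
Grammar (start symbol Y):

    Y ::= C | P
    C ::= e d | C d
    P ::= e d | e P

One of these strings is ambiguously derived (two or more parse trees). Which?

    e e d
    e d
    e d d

e e d: 1 tree
e d: 2 trees
e d d: 1 tree

e d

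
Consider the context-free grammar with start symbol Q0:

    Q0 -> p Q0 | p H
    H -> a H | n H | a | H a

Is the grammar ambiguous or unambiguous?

Ambiguous

Witness: p a a

Derivation 1: Q0 ⇒ p H ⇒ p a H ⇒ p a a
Derivation 2: Q0 ⇒ p H ⇒ p H a ⇒ p a a

Two distinct leftmost derivations for the same string.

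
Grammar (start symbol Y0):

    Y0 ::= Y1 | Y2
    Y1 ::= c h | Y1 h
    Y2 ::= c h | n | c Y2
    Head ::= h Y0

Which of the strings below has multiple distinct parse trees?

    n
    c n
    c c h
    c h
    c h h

c h

n: 1 tree
c n: 1 tree
c c h: 1 tree
c h: 2 trees
c h h: 1 tree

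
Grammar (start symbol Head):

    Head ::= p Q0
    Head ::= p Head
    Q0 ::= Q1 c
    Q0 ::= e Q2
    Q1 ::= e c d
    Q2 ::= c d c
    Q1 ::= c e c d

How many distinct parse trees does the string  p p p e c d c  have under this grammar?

2

Parse trees for p p p e c d c:
  [Head p [Head p [Head p [Q0 [Q1 e c d] c]]]]
  [Head p [Head p [Head p [Q0 e [Q2 c d c]]]]]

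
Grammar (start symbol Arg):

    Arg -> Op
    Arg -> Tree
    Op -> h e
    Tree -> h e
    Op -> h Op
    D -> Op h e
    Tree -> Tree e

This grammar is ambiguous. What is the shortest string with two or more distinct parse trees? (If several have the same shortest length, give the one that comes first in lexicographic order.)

h e

length 2: h e has 2 parse trees

Two derivations of h e:
  Arg ⇒ Op ⇒ h e
  Arg ⇒ Tree ⇒ h e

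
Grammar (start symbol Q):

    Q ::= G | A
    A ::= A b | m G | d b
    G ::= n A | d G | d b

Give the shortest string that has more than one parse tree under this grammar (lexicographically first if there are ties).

d b

length 2: d b has 2 parse trees

Two derivations of d b:
  Q ⇒ G ⇒ d b
  Q ⇒ A ⇒ d b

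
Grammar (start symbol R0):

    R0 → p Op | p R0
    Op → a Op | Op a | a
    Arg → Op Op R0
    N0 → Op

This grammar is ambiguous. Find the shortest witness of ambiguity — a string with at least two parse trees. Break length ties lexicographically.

p a a

length 2: no string has ≥2 trees
length 3: p a a has 2 parse trees

Two derivations of p a a:
  R0 ⇒ p Op ⇒ p a Op ⇒ p a a
  R0 ⇒ p Op ⇒ p Op a ⇒ p a a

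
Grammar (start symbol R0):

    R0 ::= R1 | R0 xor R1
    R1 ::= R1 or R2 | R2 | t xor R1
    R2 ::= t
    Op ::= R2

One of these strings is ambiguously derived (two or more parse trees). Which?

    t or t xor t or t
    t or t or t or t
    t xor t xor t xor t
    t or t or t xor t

t xor t xor t xor t

t or t xor t or t: 1 tree
t or t or t or t: 1 tree
t xor t xor t xor t: 8 trees
t or t or t xor t: 1 tree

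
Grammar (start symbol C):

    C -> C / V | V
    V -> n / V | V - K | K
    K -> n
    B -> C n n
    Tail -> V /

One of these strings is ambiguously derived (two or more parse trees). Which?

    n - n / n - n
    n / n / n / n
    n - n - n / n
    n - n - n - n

n - n / n - n: 1 tree
n / n / n / n: 8 trees
n - n - n / n: 1 tree
n - n - n - n: 1 tree

n / n / n / n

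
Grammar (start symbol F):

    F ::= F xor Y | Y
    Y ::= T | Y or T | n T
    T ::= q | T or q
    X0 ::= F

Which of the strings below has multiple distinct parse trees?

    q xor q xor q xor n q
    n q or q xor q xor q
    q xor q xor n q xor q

q xor q xor q xor n q: 1 tree
n q or q xor q xor q: 2 trees
q xor q xor n q xor q: 1 tree

n q or q xor q xor q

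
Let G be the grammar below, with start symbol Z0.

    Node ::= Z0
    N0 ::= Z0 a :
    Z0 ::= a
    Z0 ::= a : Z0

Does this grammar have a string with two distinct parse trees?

Unambiguous

Only Z0 is reachable from Z0; ignoring the rest: The reachable grammar is A → atom sep A | atom. Each atom is followed by either the separator (recurse) or end-of-string (stop) — no choice point.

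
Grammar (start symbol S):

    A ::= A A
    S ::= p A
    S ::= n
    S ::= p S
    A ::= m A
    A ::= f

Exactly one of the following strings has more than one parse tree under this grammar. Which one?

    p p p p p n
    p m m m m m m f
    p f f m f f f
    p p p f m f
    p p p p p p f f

p p p p p n: 1 tree
p m m m m m m f: 1 tree
p f f m f f f: 23 trees
p p p f m f: 1 tree
p p p p p p f f: 1 tree

p f f m f f f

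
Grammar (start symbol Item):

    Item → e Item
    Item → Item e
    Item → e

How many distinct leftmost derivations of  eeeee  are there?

16

Parse trees for eeeee (showing first 6 of 16):
  [Item e [Item e [Item e [Item e [Item e]]]]]
  [Item e [Item e [Item e [Item [Item e] e]]]]
  [Item e [Item e [Item [Item e [Item e]] e]]]
  [Item e [Item e [Item [Item [Item e] e] e]]]
  [Item e [Item [Item e [Item e [Item e]]] e]]
  [Item e [Item [Item e [Item [Item e] e]] e]]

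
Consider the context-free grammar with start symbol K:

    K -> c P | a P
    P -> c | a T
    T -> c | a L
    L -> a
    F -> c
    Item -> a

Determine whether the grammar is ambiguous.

Unambiguous

Only K, P, T, L are reachable from K; ignoring the rest: Each reachable nonterminal has at most one production per leading terminal, and all productions are right-linear; the derivation is determined token-by-token.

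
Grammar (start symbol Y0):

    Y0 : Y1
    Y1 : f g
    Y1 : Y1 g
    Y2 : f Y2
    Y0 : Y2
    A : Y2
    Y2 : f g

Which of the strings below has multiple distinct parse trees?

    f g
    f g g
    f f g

f g: 2 trees
f g g: 1 tree
f f g: 1 tree

f g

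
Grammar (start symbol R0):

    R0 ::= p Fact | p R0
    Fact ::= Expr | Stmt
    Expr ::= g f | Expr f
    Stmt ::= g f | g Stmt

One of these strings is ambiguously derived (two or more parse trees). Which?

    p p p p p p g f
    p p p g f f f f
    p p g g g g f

p p p p p p g f: 2 trees
p p p g f f f f: 1 tree
p p g g g g f: 1 tree

p p p p p p g f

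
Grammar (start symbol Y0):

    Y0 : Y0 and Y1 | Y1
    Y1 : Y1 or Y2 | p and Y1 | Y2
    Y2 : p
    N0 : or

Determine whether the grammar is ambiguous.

Witness: p and p

Derivation 1: Y0 ⇒ Y0 and Y1 ⇒ Y1 and Y1 ⇒ Y2 and Y1 ⇒ p and Y1 ⇒ p and Y2 ⇒ p and p
Derivation 2: Y0 ⇒ Y1 ⇒ p and Y1 ⇒ p and Y2 ⇒ p and p

Two distinct leftmost derivations for the same string.

Ambiguous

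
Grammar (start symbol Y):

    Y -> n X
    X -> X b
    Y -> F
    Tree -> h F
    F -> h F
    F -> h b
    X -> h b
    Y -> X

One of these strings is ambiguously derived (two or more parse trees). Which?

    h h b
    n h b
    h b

h b

h h b: 1 tree
n h b: 1 tree
h b: 2 trees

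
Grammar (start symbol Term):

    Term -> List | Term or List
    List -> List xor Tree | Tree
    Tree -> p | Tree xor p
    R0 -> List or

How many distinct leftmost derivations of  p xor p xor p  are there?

Parse trees for p xor p xor p:
  [Term [List [List [Tree p]] xor [Tree [Tree p] xor p]]]
  [Term [List [List [List [Tree p]] xor [Tree p]] xor [Tree p]]]
  [Term [List [List [Tree [Tree p] xor p]] xor [Tree p]]]
  [Term [List [Tree [Tree [Tree p] xor p] xor p]]]

4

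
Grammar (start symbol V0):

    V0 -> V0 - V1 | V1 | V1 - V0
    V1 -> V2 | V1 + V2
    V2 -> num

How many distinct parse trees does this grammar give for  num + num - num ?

Parse trees for num + num - num:
  [V0 [V0 [V1 [V1 [V2 num]] + [V2 num]]] - [V1 [V2 num]]]
  [V0 [V1 [V1 [V2 num]] + [V2 num]] - [V0 [V1 [V2 num]]]]

2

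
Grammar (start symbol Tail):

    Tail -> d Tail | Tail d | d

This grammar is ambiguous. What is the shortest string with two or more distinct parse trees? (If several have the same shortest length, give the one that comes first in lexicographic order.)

d d

length 1: no string has ≥2 trees
length 2: d d has 2 parse trees

Two derivations of d d:
  Tail ⇒ d Tail ⇒ d d
  Tail ⇒ Tail d ⇒ d d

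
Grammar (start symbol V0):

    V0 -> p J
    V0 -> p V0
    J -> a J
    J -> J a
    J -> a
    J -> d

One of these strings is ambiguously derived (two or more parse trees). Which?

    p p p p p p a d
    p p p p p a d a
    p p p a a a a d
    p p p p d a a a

p p p p p p a d: 1 tree
p p p p p a d a: 2 trees
p p p a a a a d: 1 tree
p p p p d a a a: 1 tree

p p p p p a d a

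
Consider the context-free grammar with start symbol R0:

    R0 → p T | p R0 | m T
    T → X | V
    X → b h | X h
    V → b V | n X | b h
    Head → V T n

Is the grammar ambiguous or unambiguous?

Ambiguous

Witness: m b h

Derivation 1: R0 ⇒ m T ⇒ m X ⇒ m b h
Derivation 2: R0 ⇒ m T ⇒ m V ⇒ m b h

Two distinct leftmost derivations for the same string.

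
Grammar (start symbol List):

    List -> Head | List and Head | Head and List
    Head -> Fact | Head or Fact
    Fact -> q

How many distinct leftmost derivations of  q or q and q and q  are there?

Parse trees for q or q and q and q:
  [List [List [List [Head [Head [Fact q]] or [Fact q]]] and [Head [Fact q]]] and [Head [Fact q]]]
  [List [List [Head [Head [Fact q]] or [Fact q]] and [List [Head [Fact q]]]] and [Head [Fact q]]]
  [List [Head [Head [Fact q]] or [Fact q]] and [List [List [Head [Fact q]]] and [Head [Fact q]]]]
  [List [Head [Head [Fact q]] or [Fact q]] and [List [Head [Fact q]] and [List [Head [Fact q]]]]]

4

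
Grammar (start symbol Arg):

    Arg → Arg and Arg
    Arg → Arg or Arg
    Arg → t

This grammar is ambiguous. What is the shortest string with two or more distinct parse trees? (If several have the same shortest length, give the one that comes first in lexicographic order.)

t and t and t

length 1: no string has ≥2 trees
length 3: no string has ≥2 trees
length 5: t and t and t has 2 parse trees

Two derivations of t and t and t:
  Arg ⇒ Arg and Arg ⇒ Arg and Arg and Arg ⇒ t and Arg and Arg ⇒ t and t and Arg ⇒ t and t and t
  Arg ⇒ Arg and Arg ⇒ t and Arg ⇒ t and Arg and Arg ⇒ t and t and Arg ⇒ t and t and t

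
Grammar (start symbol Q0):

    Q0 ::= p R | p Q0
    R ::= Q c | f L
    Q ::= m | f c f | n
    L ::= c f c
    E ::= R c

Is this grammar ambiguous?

Witness: p f c f c

Derivation 1: Q0 ⇒ p R ⇒ p Q c ⇒ p f c f c
Derivation 2: Q0 ⇒ p R ⇒ p f L ⇒ p f c f c

Two distinct leftmost derivations for the same string.

Ambiguous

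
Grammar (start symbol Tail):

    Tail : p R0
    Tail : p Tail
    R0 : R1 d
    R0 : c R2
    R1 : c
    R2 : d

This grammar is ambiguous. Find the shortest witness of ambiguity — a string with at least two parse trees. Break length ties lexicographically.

p c d

length 3: p c d has 2 parse trees

Two derivations of p c d:
  Tail ⇒ p R0 ⇒ p R1 d ⇒ p c d
  Tail ⇒ p R0 ⇒ p c R2 ⇒ p c d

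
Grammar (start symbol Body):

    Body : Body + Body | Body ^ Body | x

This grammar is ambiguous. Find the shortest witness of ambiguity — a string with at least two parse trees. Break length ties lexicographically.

length 1: no string has ≥2 trees
length 3: no string has ≥2 trees
length 5: x + x + x has 2 parse trees

Two derivations of x + x + x:
  Body ⇒ Body + Body ⇒ Body + Body + Body ⇒ x + Body + Body ⇒ x + x + Body ⇒ x + x + x
  Body ⇒ Body + Body ⇒ x + Body ⇒ x + Body + Body ⇒ x + x + Body ⇒ x + x + x

x + x + x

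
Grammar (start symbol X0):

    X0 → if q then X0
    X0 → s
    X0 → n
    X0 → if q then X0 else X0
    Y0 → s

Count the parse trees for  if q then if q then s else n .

2

Parse trees for if q then if q then s else n:
  [X0 if q then [X0 if q then [X0 s] else [X0 n]]]
  [X0 if q then [X0 if q then [X0 s]] else [X0 n]]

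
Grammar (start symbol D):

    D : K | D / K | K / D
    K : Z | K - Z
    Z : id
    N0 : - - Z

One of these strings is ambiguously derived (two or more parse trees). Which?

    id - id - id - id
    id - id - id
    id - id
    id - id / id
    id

id - id - id - id: 1 tree
id - id - id: 1 tree
id - id: 1 tree
id - id / id: 2 trees
id: 1 tree

id - id / id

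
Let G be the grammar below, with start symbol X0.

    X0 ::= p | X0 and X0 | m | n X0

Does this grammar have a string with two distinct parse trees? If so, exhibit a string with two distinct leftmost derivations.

Ambiguous

Witness: n m and m

Derivation 1: X0 ⇒ X0 and X0 ⇒ n X0 and X0 ⇒ n m and X0 ⇒ n m and m
Derivation 2: X0 ⇒ n X0 ⇒ n X0 and X0 ⇒ n m and X0 ⇒ n m and m

Two distinct leftmost derivations for the same string.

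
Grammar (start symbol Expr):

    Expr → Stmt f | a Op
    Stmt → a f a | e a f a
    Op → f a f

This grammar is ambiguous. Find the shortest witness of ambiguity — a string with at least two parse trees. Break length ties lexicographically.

length 4: a f a f has 2 parse trees

Two derivations of a f a f:
  Expr ⇒ Stmt f ⇒ a f a f
  Expr ⇒ a Op ⇒ a f a f

a f a f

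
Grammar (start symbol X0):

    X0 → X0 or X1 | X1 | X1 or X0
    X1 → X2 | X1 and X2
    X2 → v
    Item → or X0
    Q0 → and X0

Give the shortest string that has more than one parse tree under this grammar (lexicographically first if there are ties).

length 1: no string has ≥2 trees
length 3: v or v has 2 parse trees

Two derivations of v or v:
  X0 ⇒ X0 or X1 ⇒ X1 or X1 ⇒ X2 or X1 ⇒ v or X1 ⇒ v or X2 ⇒ v or v
  X0 ⇒ X1 or X0 ⇒ X2 or X0 ⇒ v or X0 ⇒ v or X1 ⇒ v or X2 ⇒ v or v

v or v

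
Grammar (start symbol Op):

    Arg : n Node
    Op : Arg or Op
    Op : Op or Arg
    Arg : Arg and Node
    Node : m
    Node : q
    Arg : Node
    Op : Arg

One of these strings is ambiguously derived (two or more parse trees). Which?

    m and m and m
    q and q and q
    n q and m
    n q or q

m and m and m: 1 tree
q and q and q: 1 tree
n q and m: 1 tree
n q or q: 2 trees

n q or q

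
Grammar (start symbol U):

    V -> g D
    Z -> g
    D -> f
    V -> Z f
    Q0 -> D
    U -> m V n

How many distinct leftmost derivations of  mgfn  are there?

Parse trees for mgfn:
  [U m [V g [D f]] n]
  [U m [V [Z g] f] n]

2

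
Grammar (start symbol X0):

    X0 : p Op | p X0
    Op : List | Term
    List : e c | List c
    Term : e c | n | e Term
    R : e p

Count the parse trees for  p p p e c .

2

Parse trees for p p p e c:
  [X0 p [X0 p [X0 p [Op [List e c]]]]]
  [X0 p [X0 p [X0 p [Op [Term e c]]]]]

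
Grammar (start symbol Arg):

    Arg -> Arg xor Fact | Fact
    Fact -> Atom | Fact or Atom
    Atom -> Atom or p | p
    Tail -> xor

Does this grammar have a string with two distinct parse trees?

Ambiguous

Witness: p or p

Derivation 1: Arg ⇒ Fact ⇒ Atom ⇒ Atom or p ⇒ p or p
Derivation 2: Arg ⇒ Fact ⇒ Fact or Atom ⇒ Atom or Atom ⇒ p or Atom ⇒ p or p

Two distinct leftmost derivations for the same string.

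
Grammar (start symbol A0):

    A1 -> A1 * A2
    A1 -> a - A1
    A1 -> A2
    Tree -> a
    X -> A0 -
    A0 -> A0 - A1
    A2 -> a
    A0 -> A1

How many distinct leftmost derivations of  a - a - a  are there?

4

Parse trees for a - a - a:
  [A0 [A0 [A1 [A2 a]]] - [A1 a - [A1 [A2 a]]]]
  [A0 [A0 [A0 [A1 [A2 a]]] - [A1 [A2 a]]] - [A1 [A2 a]]]
  [A0 [A0 [A1 a - [A1 [A2 a]]]] - [A1 [A2 a]]]
  [A0 [A1 a - [A1 a - [A1 [A2 a]]]]]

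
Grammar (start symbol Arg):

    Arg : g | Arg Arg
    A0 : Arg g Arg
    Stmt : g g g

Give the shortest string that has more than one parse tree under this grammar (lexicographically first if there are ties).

g g g

length 1: no string has ≥2 trees
length 2: no string has ≥2 trees
length 3: g g g has 2 parse trees

Two derivations of g g g:
  Arg ⇒ Arg Arg ⇒ g Arg ⇒ g Arg Arg ⇒ g g Arg ⇒ g g g
  Arg ⇒ Arg Arg ⇒ Arg Arg Arg ⇒ g Arg Arg ⇒ g g Arg ⇒ g g g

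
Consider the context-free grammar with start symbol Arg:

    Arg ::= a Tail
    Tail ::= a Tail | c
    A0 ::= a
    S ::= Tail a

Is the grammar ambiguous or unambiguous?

(A0, S are unreachable from Arg, so their rules don't affect L(Arg).) The reachable rules are right-linear with at most one rule per (nonterminal, next-terminal) pair. Each input token forces the next rule, so parsing is deterministic.

Unambiguous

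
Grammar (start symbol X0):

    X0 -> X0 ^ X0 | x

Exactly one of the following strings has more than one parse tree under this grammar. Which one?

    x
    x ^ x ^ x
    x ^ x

x: 1 tree
x ^ x ^ x: 2 trees
x ^ x: 1 tree

x ^ x ^ x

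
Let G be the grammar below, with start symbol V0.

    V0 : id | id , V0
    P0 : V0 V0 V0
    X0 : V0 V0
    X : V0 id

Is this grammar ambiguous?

Unambiguous

Only V0 is reachable from V0; ignoring the rest: The reachable grammar is A → atom sep A | atom. Each atom is followed by either the separator (recurse) or end-of-string (stop) — no choice point.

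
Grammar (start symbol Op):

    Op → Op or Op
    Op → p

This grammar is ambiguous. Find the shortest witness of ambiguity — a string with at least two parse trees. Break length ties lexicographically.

length 1: no string has ≥2 trees
length 3: no string has ≥2 trees
length 5: p or p or p has 2 parse trees

Two derivations of p or p or p:
  Op ⇒ Op or Op ⇒ Op or Op or Op ⇒ p or Op or Op ⇒ p or p or Op ⇒ p or p or p
  Op ⇒ Op or Op ⇒ p or Op ⇒ p or Op or Op ⇒ p or p or Op ⇒ p or p or p

p or p or p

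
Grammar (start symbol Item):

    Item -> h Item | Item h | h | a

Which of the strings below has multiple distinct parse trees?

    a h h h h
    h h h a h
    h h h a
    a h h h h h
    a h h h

h h h a h

a h h h h: 1 tree
h h h a h: 4 trees
h h h a: 1 tree
a h h h h h: 1 tree
a h h h: 1 tree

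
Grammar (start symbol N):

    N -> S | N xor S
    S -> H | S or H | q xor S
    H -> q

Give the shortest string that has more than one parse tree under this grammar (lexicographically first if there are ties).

length 1: no string has ≥2 trees
length 3: q xor q has 2 parse trees

Two derivations of q xor q:
  N ⇒ S ⇒ q xor S ⇒ q xor H ⇒ q xor q
  N ⇒ N xor S ⇒ S xor S ⇒ H xor S ⇒ q xor S ⇒ q xor H ⇒ q xor q

q xor q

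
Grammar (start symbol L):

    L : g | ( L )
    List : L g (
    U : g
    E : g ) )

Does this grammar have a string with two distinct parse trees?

Only L is reachable from L; ignoring the rest: Each string is a nest of matched brackets around a single atom. An opening bracket forces the recursive rule; an atom forces the base rule.

Unambiguous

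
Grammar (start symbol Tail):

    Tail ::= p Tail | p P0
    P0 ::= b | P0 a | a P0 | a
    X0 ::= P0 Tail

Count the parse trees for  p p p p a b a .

Parse trees for p p p p a b a:
  [Tail p [Tail p [Tail p [Tail p [P0 [P0 a [P0 b]] a]]]]]
  [Tail p [Tail p [Tail p [Tail p [P0 a [P0 [P0 b] a]]]]]]

2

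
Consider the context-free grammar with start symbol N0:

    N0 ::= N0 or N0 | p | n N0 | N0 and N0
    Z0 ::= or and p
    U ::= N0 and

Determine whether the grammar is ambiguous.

Witness: n p and p

Derivation 1: N0 ⇒ n N0 ⇒ n N0 and N0 ⇒ n p and N0 ⇒ n p and p
Derivation 2: N0 ⇒ N0 and N0 ⇒ n N0 and N0 ⇒ n p and N0 ⇒ n p and p

Two distinct leftmost derivations for the same string.

Ambiguous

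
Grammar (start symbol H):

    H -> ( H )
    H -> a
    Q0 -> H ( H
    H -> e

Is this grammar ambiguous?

(Q0 is unreachable from H, so its rules don't affect L(H).) Each string is a nest of matched brackets around a single atom. An opening bracket forces the recursive rule; an atom forces the base rule.

Unambiguous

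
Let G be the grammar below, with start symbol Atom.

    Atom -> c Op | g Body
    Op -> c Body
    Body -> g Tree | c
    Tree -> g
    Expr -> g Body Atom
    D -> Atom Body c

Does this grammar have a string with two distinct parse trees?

Unambiguous

Only Atom, Op, Body, Tree are reachable from Atom; ignoring the rest: Restricted to the reachable nonterminals, every rule has the form A → t or A → t B, and no two rules for the same A share a first terminal. The grammar encodes a DFA — one run per string.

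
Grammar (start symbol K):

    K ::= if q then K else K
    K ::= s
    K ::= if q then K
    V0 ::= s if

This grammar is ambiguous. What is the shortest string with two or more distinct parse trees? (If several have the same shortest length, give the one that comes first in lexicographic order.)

length 1: no string has ≥2 trees
length 4: no string has ≥2 trees
length 6: no string has ≥2 trees
length 7: no string has ≥2 trees
length 9: if q then if q then s else s has 2 parse trees

Two derivations of if q then if q then s else s:
  K ⇒ if q then K else K ⇒ if q then if q then K else K ⇒ if q then if q then s else K ⇒ if q then if q then s else s
  K ⇒ if q then K ⇒ if q then if q then K else K ⇒ if q then if q then s else K ⇒ if q then if q then s else s

if q then if q then s else s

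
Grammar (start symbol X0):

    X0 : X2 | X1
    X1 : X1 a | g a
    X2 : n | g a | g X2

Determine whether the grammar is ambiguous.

Witness: g a

Derivation 1: X0 ⇒ X2 ⇒ g a
Derivation 2: X0 ⇒ X1 ⇒ g a

Two distinct leftmost derivations for the same string.

Ambiguous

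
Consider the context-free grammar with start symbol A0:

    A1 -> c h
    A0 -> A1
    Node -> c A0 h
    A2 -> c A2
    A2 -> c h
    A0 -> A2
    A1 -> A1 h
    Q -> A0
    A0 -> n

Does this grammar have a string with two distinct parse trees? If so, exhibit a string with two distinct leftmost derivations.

Ambiguous

Witness: c h

Derivation 1: A0 ⇒ A1 ⇒ c h
Derivation 2: A0 ⇒ A2 ⇒ c h

Two distinct leftmost derivations for the same string.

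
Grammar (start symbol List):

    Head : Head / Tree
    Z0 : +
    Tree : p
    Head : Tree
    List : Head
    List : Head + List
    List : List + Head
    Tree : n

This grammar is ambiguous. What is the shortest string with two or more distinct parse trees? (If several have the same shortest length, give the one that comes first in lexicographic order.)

length 1: no string has ≥2 trees
length 3: n + n has 2 parse trees

Two derivations of n + n:
  List ⇒ Head + List ⇒ Tree + List ⇒ n + List ⇒ n + Head ⇒ n + Tree ⇒ n + n
  List ⇒ List + Head ⇒ Head + Head ⇒ Tree + Head ⇒ n + Head ⇒ n + Tree ⇒ n + n

n + n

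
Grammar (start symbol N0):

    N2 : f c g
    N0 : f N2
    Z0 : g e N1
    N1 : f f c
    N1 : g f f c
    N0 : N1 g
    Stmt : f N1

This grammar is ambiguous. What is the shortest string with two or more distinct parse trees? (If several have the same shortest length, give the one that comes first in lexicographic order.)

length 4: f f c g has 2 parse trees

Two derivations of f f c g:
  N0 ⇒ f N2 ⇒ f f c g
  N0 ⇒ N1 g ⇒ f f c g

f f c g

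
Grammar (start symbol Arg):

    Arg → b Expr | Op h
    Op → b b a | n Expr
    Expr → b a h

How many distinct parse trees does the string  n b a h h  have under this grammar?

1

Parse trees for n b a h h:
  [Arg [Op n [Expr b a h]] h]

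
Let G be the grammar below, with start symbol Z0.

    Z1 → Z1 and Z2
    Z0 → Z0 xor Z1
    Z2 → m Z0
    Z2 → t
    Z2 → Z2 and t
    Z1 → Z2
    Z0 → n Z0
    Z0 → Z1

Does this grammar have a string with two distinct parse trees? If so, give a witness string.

Ambiguous

Witness: t and t

Derivation 1: Z0 ⇒ Z1 ⇒ Z1 and Z2 ⇒ Z2 and Z2 ⇒ t and Z2 ⇒ t and t
Derivation 2: Z0 ⇒ Z1 ⇒ Z2 ⇒ Z2 and t ⇒ t and t

Two distinct leftmost derivations for the same string.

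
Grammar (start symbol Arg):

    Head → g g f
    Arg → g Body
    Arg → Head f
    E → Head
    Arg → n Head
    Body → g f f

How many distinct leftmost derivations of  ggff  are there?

Parse trees for ggff:
  [Arg g [Body g f f]]
  [Arg [Head g g f] f]

2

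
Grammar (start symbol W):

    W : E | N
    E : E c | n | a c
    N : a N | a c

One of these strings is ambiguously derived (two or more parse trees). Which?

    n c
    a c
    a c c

a c

n c: 1 tree
a c: 2 trees
a c c: 1 tree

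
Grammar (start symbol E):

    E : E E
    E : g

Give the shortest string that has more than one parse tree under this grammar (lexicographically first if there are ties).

length 1: no string has ≥2 trees
length 2: no string has ≥2 trees
length 3: g g g has 2 parse trees

Two derivations of g g g:
  E ⇒ E E ⇒ E E E ⇒ g E E ⇒ g g E ⇒ g g g
  E ⇒ E E ⇒ g E ⇒ g E E ⇒ g g E ⇒ g g g

g g g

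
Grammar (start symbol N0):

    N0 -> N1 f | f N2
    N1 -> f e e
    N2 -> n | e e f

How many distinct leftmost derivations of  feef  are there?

2

Parse trees for feef:
  [N0 [N1 f e e] f]
  [N0 f [N2 e e f]]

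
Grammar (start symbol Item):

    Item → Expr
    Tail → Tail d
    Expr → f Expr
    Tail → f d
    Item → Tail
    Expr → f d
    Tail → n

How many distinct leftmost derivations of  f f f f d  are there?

1

Parse trees for f f f f d:
  [Item [Expr f [Expr f [Expr f [Expr f d]]]]]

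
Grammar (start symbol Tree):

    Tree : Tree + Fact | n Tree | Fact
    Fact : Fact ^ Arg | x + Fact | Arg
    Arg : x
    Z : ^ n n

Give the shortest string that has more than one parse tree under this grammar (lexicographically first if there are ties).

x + x

length 1: no string has ≥2 trees
length 2: no string has ≥2 trees
length 3: x + x has 2 parse trees

Two derivations of x + x:
  Tree ⇒ Tree + Fact ⇒ Fact + Fact ⇒ Arg + Fact ⇒ x + Fact ⇒ x + Arg ⇒ x + x
  Tree ⇒ Fact ⇒ x + Fact ⇒ x + Arg ⇒ x + x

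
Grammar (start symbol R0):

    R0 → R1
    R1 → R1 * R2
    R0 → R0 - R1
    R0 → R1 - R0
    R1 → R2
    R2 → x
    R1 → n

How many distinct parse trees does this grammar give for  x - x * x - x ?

Parse trees for x - x * x - x:
  [R0 [R0 [R0 [R1 [R2 x]]] - [R1 [R1 [R2 x]] * [R2 x]]] - [R1 [R2 x]]]
  [R0 [R0 [R1 [R2 x]] - [R0 [R1 [R1 [R2 x]] * [R2 x]]]] - [R1 [R2 x]]]
  [R0 [R1 [R2 x]] - [R0 [R0 [R1 [R1 [R2 x]] * [R2 x]]] - [R1 [R2 x]]]]
  [R0 [R1 [R2 x]] - [R0 [R1 [R1 [R2 x]] * [R2 x]] - [R0 [R1 [R2 x]]]]]

4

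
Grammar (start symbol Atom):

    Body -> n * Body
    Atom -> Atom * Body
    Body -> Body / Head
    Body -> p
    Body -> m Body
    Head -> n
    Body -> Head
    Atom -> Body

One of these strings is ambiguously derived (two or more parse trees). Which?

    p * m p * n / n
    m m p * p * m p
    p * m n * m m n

p * m n * m m n

p * m p * n / n: 1 tree
m m p * p * m p: 1 tree
p * m n * m m n: 2 trees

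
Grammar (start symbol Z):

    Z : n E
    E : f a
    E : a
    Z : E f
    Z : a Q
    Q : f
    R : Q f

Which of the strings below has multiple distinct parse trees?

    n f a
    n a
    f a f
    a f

a f

n f a: 1 tree
n a: 1 tree
f a f: 1 tree
a f: 2 trees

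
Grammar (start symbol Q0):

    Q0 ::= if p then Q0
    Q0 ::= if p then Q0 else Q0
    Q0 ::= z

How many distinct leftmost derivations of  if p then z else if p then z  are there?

Parse trees for if p then z else if p then z:
  [Q0 if p then [Q0 z] else [Q0 if p then [Q0 z]]]

1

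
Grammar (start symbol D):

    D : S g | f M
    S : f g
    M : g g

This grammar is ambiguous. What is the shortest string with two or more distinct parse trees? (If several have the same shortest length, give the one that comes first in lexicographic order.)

length 3: f g g has 2 parse trees

Two derivations of f g g:
  D ⇒ S g ⇒ f g g
  D ⇒ f M ⇒ f g g

f g g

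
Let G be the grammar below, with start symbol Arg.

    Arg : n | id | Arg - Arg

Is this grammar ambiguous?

Ambiguous

Witness: id - id - id

Derivation 1: Arg ⇒ Arg - Arg ⇒ id - Arg ⇒ id - Arg - Arg ⇒ id - id - Arg ⇒ id - id - id
Derivation 2: Arg ⇒ Arg - Arg ⇒ Arg - Arg - Arg ⇒ id - Arg - Arg ⇒ id - id - Arg ⇒ id - id - id

Two distinct leftmost derivations for the same string.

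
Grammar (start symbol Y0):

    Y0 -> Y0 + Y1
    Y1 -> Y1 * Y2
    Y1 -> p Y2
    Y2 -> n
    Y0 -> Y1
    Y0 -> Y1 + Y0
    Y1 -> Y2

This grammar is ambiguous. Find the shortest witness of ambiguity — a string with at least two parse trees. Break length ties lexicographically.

n + n

length 1: no string has ≥2 trees
length 2: no string has ≥2 trees
length 3: n + n has 2 parse trees

Two derivations of n + n:
  Y0 ⇒ Y0 + Y1 ⇒ Y1 + Y1 ⇒ Y2 + Y1 ⇒ n + Y1 ⇒ n + Y2 ⇒ n + n
  Y0 ⇒ Y1 + Y0 ⇒ Y2 + Y0 ⇒ n + Y0 ⇒ n + Y1 ⇒ n + Y2 ⇒ n + n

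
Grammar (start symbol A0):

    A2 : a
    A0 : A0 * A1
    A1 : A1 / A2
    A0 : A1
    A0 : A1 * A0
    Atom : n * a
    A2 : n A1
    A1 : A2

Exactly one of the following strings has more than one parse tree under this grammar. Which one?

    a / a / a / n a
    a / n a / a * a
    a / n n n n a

a / n a / a * a

a / a / a / n a: 1 tree
a / n a / a * a: 4 trees
a / n n n n a: 1 tree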